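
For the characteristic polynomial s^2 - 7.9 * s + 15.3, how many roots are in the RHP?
s^2 - 7.9*s + 15.3 = (s - 4.5)(s - 3.4). Poles: 3.4, 4.5. RHP poles (Re>0): 2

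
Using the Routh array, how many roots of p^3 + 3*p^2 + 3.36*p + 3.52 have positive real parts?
Routh array:
p^3: [1, 3.36]; p^2: [3, 3.52]; p^1: [2.18667]; p^0: [3.52]
First column: [1, 3, 2.18667, 3.52]. Sign changes = RHP roots = 0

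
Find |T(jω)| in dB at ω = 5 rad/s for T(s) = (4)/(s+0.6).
Substitute s = j*5: T(j5) = 0.0946372 - 0.788644j.
|T(j5)| = sqrt(Re² + Im²) = 0.7943.
20*log₁₀(0.7943) = -2.00 dB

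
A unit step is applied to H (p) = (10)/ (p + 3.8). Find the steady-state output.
FVT: lim_{t→∞} y(t) = lim_{p→0} p*Y(p) where Y(p) = H(p)/p.
= lim_{p→0} H(p) = H(0) = num(0)/den(0) = 10/3.8 = 2.632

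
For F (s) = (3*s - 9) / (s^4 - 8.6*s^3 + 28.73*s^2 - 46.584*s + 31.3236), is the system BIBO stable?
Denominator: s^4 - 8.6*s^3 + 28.73*s^2 - 46.584*s + 31.3236 = (s - 3.3)(s - 2.1)(s^2 - 3.2*s + 4.52). Poles: 1.6 + 1.4j, 1.6 - 1.4j, 2.1, 3.3. All Re(p)<0: No (unstable)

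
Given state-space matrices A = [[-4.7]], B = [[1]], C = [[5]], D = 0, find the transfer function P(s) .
P(s) = C(sI - A)⁻¹B + D.
Characteristic polynomial det(sI - A) = s + 4.7.
Numerator from C·adj(sI-A)·B + D·det(sI-A) = 5.
P(s) = (5)/(s + 4.7)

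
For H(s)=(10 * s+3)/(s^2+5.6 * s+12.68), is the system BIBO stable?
Denominator: s^2 + 5.6*s + 12.68. Poles: -2.8 + 2.2j, -2.8 - 2.2j. All Re(p)<0: Yes (stable)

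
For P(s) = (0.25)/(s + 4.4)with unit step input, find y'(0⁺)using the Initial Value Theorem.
IVT: y'(0⁺) = lim_{s→∞} s²·Y(s) = lim_{s→∞} s·P(s).
deg(num) = 0, deg(den) = 1, relative degree = 1, so s·P(s) → (leading num)/(leading den) = 0.25/1 = 0.25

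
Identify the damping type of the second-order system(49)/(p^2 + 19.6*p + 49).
Standard form: ωn²/(p²+2ζωn·p+ωn²) gives ωn=7, ζ=1.4.
Overdamped (ζ = 1.4 > 1)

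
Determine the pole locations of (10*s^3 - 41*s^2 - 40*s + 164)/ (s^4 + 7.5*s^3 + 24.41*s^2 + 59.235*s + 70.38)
Set denominator = 0: s^4 + 7.5*s^3 + 24.41*s^2 + 59.235*s + 70.38 = (s + 4)(s + 2.3)(s^2 + 1.2*s + 7.65) = 0 → Poles: -0.6 + 2.7j, -0.6 - 2.7j, -2.3, -4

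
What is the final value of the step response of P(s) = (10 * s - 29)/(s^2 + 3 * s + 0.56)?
FVT: lim_{t→∞} y(t) = lim_{s→0} s*Y(s) where Y(s) = P(s)/s.
= lim_{s→0} P(s) = P(0) = num(0)/den(0) = -29/0.56 = -51.79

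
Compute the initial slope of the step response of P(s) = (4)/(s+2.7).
IVT: y'(0⁺) = lim_{s→∞} s²·Y(s) = lim_{s→∞} s·P(s).
deg(num) = 0, deg(den) = 1, relative degree = 1, so s·P(s) → (leading num)/(leading den) = 4/1 = 4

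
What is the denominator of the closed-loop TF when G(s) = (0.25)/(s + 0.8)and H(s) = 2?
Characteristic poly = G_den * H_den + G_num * H_num = (s + 0.8) + (0.5) = s + 1.3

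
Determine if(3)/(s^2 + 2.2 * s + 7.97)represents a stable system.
Denominator: s^2 + 2.2*s + 7.97. Poles: -1.1 + 2.6j, -1.1 - 2.6j. All Re(p)<0: Yes (stable)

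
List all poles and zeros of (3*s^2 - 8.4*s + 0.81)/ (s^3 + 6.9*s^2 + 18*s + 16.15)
Set denominator = 0: s^3 + 6.9*s^2 + 18*s + 16.15 = (s + 1.9)(s^2 + 5*s + 8.5) = 0 → Poles: -1.9, -2.5 + 1.5j, -2.5 - 1.5j
Set numerator = 0: 3*s^2 - 8.4*s + 0.81 = 3*(s - 2.7)(s - 0.1) = 0 → Zeros: 0.1, 2.7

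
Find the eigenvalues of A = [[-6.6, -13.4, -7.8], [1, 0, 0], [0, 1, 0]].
Eigenvalues solve det(λI - A) = 0.
Characteristic polynomial: λ^3 + 6.6*λ^2 + 13.4*λ + 7.8 = 0.
Factor: (λ + 2.6)(λ + 3)(λ + 1) = 0.
Roots: -1, -2.6, -3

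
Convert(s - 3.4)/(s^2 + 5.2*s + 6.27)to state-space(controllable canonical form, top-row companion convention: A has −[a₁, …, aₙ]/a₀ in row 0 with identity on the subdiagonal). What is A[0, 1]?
Reachable canonical form for den = s^2 + 5.2*s + 6.27: top row of A = -[a₁,a₂,...,aₙ]/a₀, ones on the subdiagonal, zeros elsewhere.
A = [[-5.2, -6.27], [1, 0]].
A[0,1] = -6.27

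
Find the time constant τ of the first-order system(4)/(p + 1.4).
First-order system: τ = -1/pole. Pole = -1.4. τ = -1/(-1.4) = 0.7143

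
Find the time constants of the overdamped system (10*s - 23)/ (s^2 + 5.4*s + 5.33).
Overdamped: real poles at -4.1, -1.3. τ = -1/pole → τ₁ = 0.2439, τ₂ = 0.7692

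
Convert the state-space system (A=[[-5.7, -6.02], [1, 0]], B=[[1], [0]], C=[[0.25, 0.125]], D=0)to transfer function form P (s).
P(s) = C(sI - A)⁻¹B + D.
Characteristic polynomial det(sI - A) = s^2 + 5.7*s + 6.02.
Numerator from C·adj(sI-A)·B + D·det(sI-A) = 0.25*s + 0.125.
P(s) = (0.25*s + 0.125)/(s^2 + 5.7*s + 6.02)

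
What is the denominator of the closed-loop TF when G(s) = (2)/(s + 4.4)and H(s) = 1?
Characteristic poly = G_den * H_den + G_num * H_num = (s + 4.4) + (2) = s + 6.4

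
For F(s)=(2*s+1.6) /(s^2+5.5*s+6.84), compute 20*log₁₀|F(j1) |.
Substitute s = j*1: F(j1) = 0.316119 + 0.0447514j.
|F(j1)| = sqrt(Re² + Im²) = 0.3193.
20*log₁₀(0.3193) = -9.92 dB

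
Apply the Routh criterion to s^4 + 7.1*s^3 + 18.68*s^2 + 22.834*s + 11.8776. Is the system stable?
Routh array:
s^4: [1, 18.68, 11.8776]; s^3: [7.1, 22.834]; s^2: [15.4639, 11.8776]; s^1: [17.3806]; s^0: [11.8776]
First column: [1, 7.1, 15.4639, 17.3806, 11.8776]. Sign changes = 0.
Yes, stable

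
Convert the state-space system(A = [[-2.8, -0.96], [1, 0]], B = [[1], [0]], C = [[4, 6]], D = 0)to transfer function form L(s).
L(s) = C(sI - A)⁻¹B + D.
Characteristic polynomial det(sI - A) = s^2 + 2.8*s + 0.96.
Numerator from C·adj(sI-A)·B + D·det(sI-A) = 4*s + 6.
L(s) = (4*s + 6)/(s^2 + 2.8*s + 0.96)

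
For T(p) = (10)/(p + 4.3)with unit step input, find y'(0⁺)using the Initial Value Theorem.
IVT: y'(0⁺) = lim_{p→∞} p²·Y(p) = lim_{p→∞} p·T(p).
deg(num) = 0, deg(den) = 1, relative degree = 1, so p·T(p) → (leading num)/(leading den) = 10/1 = 10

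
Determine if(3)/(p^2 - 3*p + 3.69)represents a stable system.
Denominator: p^2 - 3*p + 3.69. Poles: 1.5 + 1.2j, 1.5 - 1.2j. All Re(p)<0: No (unstable)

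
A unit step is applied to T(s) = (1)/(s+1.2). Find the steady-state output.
FVT: lim_{t→∞} y(t) = lim_{s→0} s*Y(s) where Y(s) = T(s)/s.
= lim_{s→0} T(s) = T(0) = num(0)/den(0) = 1/1.2 = 0.8333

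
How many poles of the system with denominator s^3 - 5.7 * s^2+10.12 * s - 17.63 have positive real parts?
s^3 - 5.7*s^2 + 10.12*s - 17.63 = (s - 4.3)(s^2 - 1.4*s + 4.1). Poles: 0.7 + 1.9j, 0.7 - 1.9j, 4.3. RHP poles (Re>0): 3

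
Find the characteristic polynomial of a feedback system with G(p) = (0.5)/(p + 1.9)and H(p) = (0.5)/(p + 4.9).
Characteristic poly = G_den * H_den + G_num * H_num = (p^2 + 6.8*p + 9.31) + (0.25) = p^2 + 6.8*p + 9.56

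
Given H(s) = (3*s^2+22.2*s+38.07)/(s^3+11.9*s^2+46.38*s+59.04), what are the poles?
Set denominator = 0: s^3 + 11.9*s^2 + 46.38*s + 59.04 = (s + 3)(s + 4.8)(s + 4.1) = 0 → Poles: -3, -4.1, -4.8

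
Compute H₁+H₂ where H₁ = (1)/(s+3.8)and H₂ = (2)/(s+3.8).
Parallel: H = H₁ + H₂ = (n₁·d₂ + n₂·d₁)/(d₁·d₂).
n₁·d₂ = s + 3.8. n₂·d₁ = 2*s + 7.6. Sum = 3*s + 11.4. d₁·d₂ = s^2 + 7.6*s + 14.44.
H(s) = (3*s + 11.4)/(s^2 + 7.6*s + 14.44)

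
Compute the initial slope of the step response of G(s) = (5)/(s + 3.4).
IVT: y'(0⁺) = lim_{s→∞} s²·Y(s) = lim_{s→∞} s·G(s).
deg(num) = 0, deg(den) = 1, relative degree = 1, so s·G(s) → (leading num)/(leading den) = 5/1 = 5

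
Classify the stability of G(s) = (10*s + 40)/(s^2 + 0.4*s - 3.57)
Denominator: s^2 + 0.4*s - 3.57 = (s - 1.7)(s + 2.1). Poles: -2.1, 1.7. Unstable (1 pole(s) in RHP)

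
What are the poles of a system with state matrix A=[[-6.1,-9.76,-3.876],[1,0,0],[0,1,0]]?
Eigenvalues solve det(λI - A) = 0.
Characteristic polynomial: λ^3 + 6.1*λ^2 + 9.76*λ + 3.876 = 0.
Factor: (λ + 1.7)(λ + 0.6)(λ + 3.8) = 0.
Roots: -0.6, -1.7, -3.8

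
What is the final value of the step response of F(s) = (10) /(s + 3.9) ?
FVT: lim_{t→∞} y(t) = lim_{s→0} s*Y(s) where Y(s) = F(s)/s.
= lim_{s→0} F(s) = F(0) = num(0)/den(0) = 10/3.9 = 2.564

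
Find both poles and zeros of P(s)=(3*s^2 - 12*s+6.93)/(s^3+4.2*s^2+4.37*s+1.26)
Set denominator = 0: s^3 + 4.2*s^2 + 4.37*s + 1.26 = (s + 0.5)(s + 0.9)(s + 2.8) = 0 → Poles: -0.5, -0.9, -2.8
Set numerator = 0: 3*s^2 - 12*s + 6.93 = 3*(s - 0.7)(s - 3.3) = 0 → Zeros: 0.7, 3.3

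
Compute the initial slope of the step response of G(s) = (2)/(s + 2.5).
IVT: y'(0⁺) = lim_{s→∞} s²·Y(s) = lim_{s→∞} s·G(s).
deg(num) = 0, deg(den) = 1, relative degree = 1, so s·G(s) → (leading num)/(leading den) = 2/1 = 2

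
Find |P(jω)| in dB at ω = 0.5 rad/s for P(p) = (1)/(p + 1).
Substitute p = j*0.5: P(j0.5) = 0.8 - 0.4j.
|P(j0.5)| = sqrt(Re² + Im²) = 0.8944.
20*log₁₀(0.8944) = -0.97 dB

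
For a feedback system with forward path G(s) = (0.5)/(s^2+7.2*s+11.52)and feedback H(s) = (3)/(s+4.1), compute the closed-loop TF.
Closed-loop T = G/(1+GH).
Numerator: G_num * H_den = 0.5*s + 2.05.
Denominator: G_den * H_den + G_num * H_num = (s^3 + 11.3*s^2 + 41.04*s + 47.232) + (1.5) = s^3 + 11.3*s^2 + 41.04*s + 48.732.
T(s) = (0.5*s + 2.05)/(s^3 + 11.3*s^2 + 41.04*s + 48.732)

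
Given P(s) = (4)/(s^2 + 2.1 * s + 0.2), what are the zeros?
Numerator is a nonzero constant (4) → Zeros: none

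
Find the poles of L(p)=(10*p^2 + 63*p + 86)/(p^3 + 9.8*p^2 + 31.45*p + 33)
Set denominator = 0: p^3 + 9.8*p^2 + 31.45*p + 33 = (p + 2.5)(p + 4)(p + 3.3) = 0 → Poles: -2.5, -3.3, -4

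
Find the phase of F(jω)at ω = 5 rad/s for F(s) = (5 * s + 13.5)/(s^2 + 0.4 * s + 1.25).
Substitute s = j*5: F(j5) = -0.4764 - 1.09275j.
∠F(j5) = atan2(Im, Re) = atan2(-1.09275, -0.4764) = -113.56°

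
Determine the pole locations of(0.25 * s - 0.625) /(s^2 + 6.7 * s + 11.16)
Set denominator = 0: s^2 + 6.7*s + 11.16 = (s + 3.6)(s + 3.1) = 0 → Poles: -3.1, -3.6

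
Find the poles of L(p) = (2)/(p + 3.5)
Set denominator = 0: p + 3.5 = 0 → Poles: -3.5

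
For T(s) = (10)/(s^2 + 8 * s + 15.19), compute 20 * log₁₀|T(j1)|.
Substitute s = j*1: T(j1) = 0.534753 - 0.301482j.
|T(j1)| = sqrt(Re² + Im²) = 0.6139.
20*log₁₀(0.6139) = -4.24 dB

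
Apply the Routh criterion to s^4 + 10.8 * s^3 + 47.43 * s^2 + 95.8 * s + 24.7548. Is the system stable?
Routh array:
s^4: [1, 47.43, 24.7548]; s^3: [10.8, 95.8]; s^2: [38.5596, 24.7548]; s^1: [88.8665]; s^0: [24.7548]
First column: [1, 10.8, 38.5596, 88.8665, 24.7548]. Sign changes = 0.
Yes, stable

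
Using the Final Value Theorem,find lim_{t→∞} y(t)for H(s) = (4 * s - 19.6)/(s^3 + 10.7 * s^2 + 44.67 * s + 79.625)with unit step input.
FVT: lim_{t→∞} y(t) = lim_{s→0} s*Y(s) where Y(s) = H(s)/s.
= lim_{s→0} H(s) = H(0) = num(0)/den(0) = -19.6/79.625 = -0.2462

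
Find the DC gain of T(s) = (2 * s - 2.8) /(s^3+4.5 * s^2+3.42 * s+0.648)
DC gain = T(0) = num(0)/den(0) = -2.8/0.648 = -4.321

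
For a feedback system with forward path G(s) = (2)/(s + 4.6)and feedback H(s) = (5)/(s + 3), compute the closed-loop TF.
Closed-loop T = G/(1+GH).
Numerator: G_num * H_den = 2*s + 6.
Denominator: G_den * H_den + G_num * H_num = (s^2 + 7.6*s + 13.8) + (10) = s^2 + 7.6*s + 23.8.
T(s) = (2*s + 6)/(s^2 + 7.6*s + 23.8)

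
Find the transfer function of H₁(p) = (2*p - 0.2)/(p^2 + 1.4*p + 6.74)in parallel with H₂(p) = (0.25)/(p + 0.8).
Parallel: H = H₁ + H₂ = (n₁·d₂ + n₂·d₁)/(d₁·d₂).
n₁·d₂ = 2*p^2 + 1.4*p - 0.16. n₂·d₁ = 0.25*p^2 + 0.35*p + 1.685. Sum = 2.25*p^2 + 1.75*p + 1.525. d₁·d₂ = p^3 + 2.2*p^2 + 7.86*p + 5.392.
H(p) = (2.25*p^2 + 1.75*p + 1.525)/(p^3 + 2.2*p^2 + 7.86*p + 5.392)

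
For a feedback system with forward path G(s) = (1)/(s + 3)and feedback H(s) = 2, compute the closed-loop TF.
Closed-loop T = G/(1+GH).
Numerator: G_num * H_den = 1.
Denominator: G_den * H_den + G_num * H_num = (s + 3) + (2) = s + 5.
T(s) = (1)/(s + 5)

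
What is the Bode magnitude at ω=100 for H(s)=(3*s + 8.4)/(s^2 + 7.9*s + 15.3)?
Substitute s = j*100: H(j100) = 0.00152643 - 0.0299252j.
|H(j100)| = sqrt(Re² + Im²) = 0.02996.
20*log₁₀(0.02996) = -30.47 dB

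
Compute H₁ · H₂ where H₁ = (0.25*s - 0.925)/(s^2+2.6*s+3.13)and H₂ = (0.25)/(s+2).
Series: H = H₁ · H₂ = (n₁·n₂)/(d₁·d₂).
Num: n₁·n₂ = 0.0625*s - 0.23125. Den: d₁·d₂ = s^3 + 4.6*s^2 + 8.33*s + 6.26.
H(s) = (0.0625*s - 0.23125)/(s^3 + 4.6*s^2 + 8.33*s + 6.26)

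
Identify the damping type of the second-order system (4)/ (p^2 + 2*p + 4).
Standard form: ωn²/(p²+2ζωn·p+ωn²) gives ωn=2, ζ=0.5.
Underdamped (ζ = 0.5 < 1)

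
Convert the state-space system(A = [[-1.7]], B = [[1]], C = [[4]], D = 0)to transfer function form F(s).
F(s) = C(sI - A)⁻¹B + D.
Characteristic polynomial det(sI - A) = s + 1.7.
Numerator from C·adj(sI-A)·B + D·det(sI-A) = 4.
F(s) = (4)/(s + 1.7)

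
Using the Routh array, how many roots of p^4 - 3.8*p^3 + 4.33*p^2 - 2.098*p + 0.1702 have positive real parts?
Routh array:
p^4: [1, 4.33, 0.1702]; p^3: [-3.8, -2.098]; p^2: [3.77789, 0.1702]; p^1: [-1.9268]; p^0: [0.1702]
First column: [1, -3.8, 3.77789, -1.9268, 0.1702]. Sign changes = RHP roots = 4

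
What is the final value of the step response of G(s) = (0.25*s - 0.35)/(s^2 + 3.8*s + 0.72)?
FVT: lim_{t→∞} y(t) = lim_{s→0} s*Y(s) where Y(s) = G(s)/s.
= lim_{s→0} G(s) = G(0) = num(0)/den(0) = -0.35/0.72 = -0.4861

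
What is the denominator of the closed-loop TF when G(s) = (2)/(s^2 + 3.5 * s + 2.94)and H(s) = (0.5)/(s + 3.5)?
Characteristic poly = G_den * H_den + G_num * H_num = (s^3 + 7*s^2 + 15.19*s + 10.29) + (1) = s^3 + 7*s^2 + 15.19*s + 11.29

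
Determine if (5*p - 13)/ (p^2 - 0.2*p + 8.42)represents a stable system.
Denominator: p^2 - 0.2*p + 8.42. Poles: 0.1 + 2.9j, 0.1 - 2.9j. All Re(p)<0: No (unstable)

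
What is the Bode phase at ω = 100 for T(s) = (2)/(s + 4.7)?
Substitute s = j*100: T(j100) = 0.000937928 - 0.0199559j.
∠T(j100) = atan2(Im, Re) = atan2(-0.0199559, 0.000937928) = -87.31°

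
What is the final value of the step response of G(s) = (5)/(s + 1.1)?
FVT: lim_{t→∞} y(t) = lim_{s→0} s*Y(s) where Y(s) = G(s)/s.
= lim_{s→0} G(s) = G(0) = num(0)/den(0) = 5/1.1 = 4.545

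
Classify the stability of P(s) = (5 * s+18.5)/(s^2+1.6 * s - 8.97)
Denominator: s^2 + 1.6*s - 8.97 = (s - 2.3)(s + 3.9). Poles: -3.9, 2.3. Unstable (1 pole(s) in RHP)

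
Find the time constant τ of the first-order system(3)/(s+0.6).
First-order system: τ = -1/pole. Pole = -0.6. τ = -1/(-0.6) = 1.667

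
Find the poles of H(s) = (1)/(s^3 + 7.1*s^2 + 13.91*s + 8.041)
Set denominator = 0: s^3 + 7.1*s^2 + 13.91*s + 8.041 = (s + 1.1)(s + 1.7)(s + 4.3) = 0 → Poles: -1.1, -1.7, -4.3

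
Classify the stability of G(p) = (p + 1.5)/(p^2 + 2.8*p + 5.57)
Denominator: p^2 + 2.8*p + 5.57. Poles: -1.4 + 1.9j, -1.4 - 1.9j. Stable (all poles in LHP)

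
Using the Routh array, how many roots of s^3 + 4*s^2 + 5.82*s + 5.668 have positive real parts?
Routh array:
s^3: [1, 5.82]; s^2: [4, 5.668]; s^1: [4.403]; s^0: [5.668]
First column: [1, 4, 4.403, 5.668]. Sign changes = RHP roots = 0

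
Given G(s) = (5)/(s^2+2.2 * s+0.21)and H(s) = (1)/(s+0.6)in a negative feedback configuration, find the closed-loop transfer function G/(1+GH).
Closed-loop T = G/(1+GH).
Numerator: G_num * H_den = 5*s + 3.
Denominator: G_den * H_den + G_num * H_num = (s^3 + 2.8*s^2 + 1.53*s + 0.126) + (5) = s^3 + 2.8*s^2 + 1.53*s + 5.126.
T(s) = (5*s + 3)/(s^3 + 2.8*s^2 + 1.53*s + 5.126)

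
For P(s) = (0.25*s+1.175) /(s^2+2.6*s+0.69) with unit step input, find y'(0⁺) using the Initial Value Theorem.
IVT: y'(0⁺) = lim_{s→∞} s²·Y(s) = lim_{s→∞} s·P(s).
deg(num) = 1, deg(den) = 2, relative degree = 1, so s·P(s) → (leading num)/(leading den) = 0.25/1 = 0.25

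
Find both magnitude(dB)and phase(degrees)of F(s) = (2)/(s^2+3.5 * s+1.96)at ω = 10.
Substitute s = j*10: F(j10) = -0.0180938 - 0.00645945j.
|F| = 20*log₁₀(sqrt(Re²+Im²)) = -34.33 dB.
∠F = atan2(Im, Re) = -160.35°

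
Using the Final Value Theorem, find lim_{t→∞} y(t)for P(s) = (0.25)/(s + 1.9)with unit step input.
FVT: lim_{t→∞} y(t) = lim_{s→0} s*Y(s) where Y(s) = P(s)/s.
= lim_{s→0} P(s) = P(0) = num(0)/den(0) = 0.25/1.9 = 0.1316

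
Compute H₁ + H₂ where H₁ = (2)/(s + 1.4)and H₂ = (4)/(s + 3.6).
Parallel: H = H₁ + H₂ = (n₁·d₂ + n₂·d₁)/(d₁·d₂).
n₁·d₂ = 2*s + 7.2. n₂·d₁ = 4*s + 5.6. Sum = 6*s + 12.8. d₁·d₂ = s^2 + 5*s + 5.04.
H(s) = (6*s + 12.8)/(s^2 + 5*s + 5.04)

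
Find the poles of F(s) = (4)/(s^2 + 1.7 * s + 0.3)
Set denominator = 0: s^2 + 1.7*s + 0.3 = (s + 0.2)(s + 1.5) = 0 → Poles: -0.2, -1.5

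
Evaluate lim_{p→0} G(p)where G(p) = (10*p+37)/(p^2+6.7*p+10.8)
DC gain = G(0) = num(0)/den(0) = 37/10.8 = 3.426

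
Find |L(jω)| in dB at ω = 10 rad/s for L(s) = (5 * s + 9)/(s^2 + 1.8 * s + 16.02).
Substitute s = j*10: L(j10) = 0.0195455 - 0.591191j.
|L(j10)| = sqrt(Re² + Im²) = 0.5915.
20*log₁₀(0.5915) = -4.56 dB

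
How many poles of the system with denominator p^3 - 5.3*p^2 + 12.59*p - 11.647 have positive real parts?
p^3 - 5.3*p^2 + 12.59*p - 11.647 = (p - 1.9)(p^2 - 3.4*p + 6.13). Poles: 1.7 + 1.8j, 1.7 - 1.8j, 1.9. RHP poles (Re>0): 3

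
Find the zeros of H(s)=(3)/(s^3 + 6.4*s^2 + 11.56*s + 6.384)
Numerator is a nonzero constant (3) → Zeros: none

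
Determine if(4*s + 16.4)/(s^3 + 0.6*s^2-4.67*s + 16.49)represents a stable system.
Denominator: s^3 + 0.6*s^2 - 4.67*s + 16.49 = (s + 3.4)(s^2 - 2.8*s + 4.85). Poles: -3.4, 1.4 + 1.7j, 1.4 - 1.7j. All Re(p)<0: No (unstable)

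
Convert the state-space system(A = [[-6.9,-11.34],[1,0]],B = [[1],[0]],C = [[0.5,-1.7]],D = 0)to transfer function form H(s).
H(s) = C(sI - A)⁻¹B + D.
Characteristic polynomial det(sI - A) = s^2 + 6.9*s + 11.34.
Numerator from C·adj(sI-A)·B + D·det(sI-A) = 0.5*s - 1.7.
H(s) = (0.5*s - 1.7)/(s^2 + 6.9*s + 11.34)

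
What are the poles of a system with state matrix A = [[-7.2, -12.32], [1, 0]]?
Eigenvalues solve det(λI - A) = 0.
Characteristic polynomial: λ^2 + 7.2*λ + 12.32 = 0.
Factor: (λ + 4.4)(λ + 2.8) = 0.
Roots: -2.8, -4.4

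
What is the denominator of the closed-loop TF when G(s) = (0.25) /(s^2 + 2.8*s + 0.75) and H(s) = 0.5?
Characteristic poly = G_den * H_den + G_num * H_num = (s^2 + 2.8*s + 0.75) + (0.125) = s^2 + 2.8*s + 0.875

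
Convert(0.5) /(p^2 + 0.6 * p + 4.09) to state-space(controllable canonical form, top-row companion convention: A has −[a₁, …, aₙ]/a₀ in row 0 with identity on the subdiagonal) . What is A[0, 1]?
Reachable canonical form for den = p^2 + 0.6*p + 4.09: top row of A = -[a₁,a₂,...,aₙ]/a₀, ones on the subdiagonal, zeros elsewhere.
A = [[-0.6, -4.09], [1, 0]].
A[0,1] = -4.09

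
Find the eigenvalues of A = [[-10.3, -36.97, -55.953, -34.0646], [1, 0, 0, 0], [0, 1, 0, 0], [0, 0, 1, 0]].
Eigenvalues solve det(λI - A) = 0.
Characteristic polynomial: λ^4 + 10.3*λ^3 + 36.97*λ^2 + 55.953*λ + 34.0646 = 0.
Factor: (λ + 3.4)(λ + 4.3)(λ^2 + 2.6*λ + 2.33) = 0.
Roots: -1.3 + 0.8j, -1.3 - 0.8j, -3.4, -4.3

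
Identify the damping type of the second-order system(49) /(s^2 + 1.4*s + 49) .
Standard form: ωn²/(s²+2ζωn·s+ωn²) gives ωn=7, ζ=0.1.
Underdamped (ζ = 0.1 < 1)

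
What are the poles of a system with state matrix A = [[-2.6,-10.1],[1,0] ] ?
Eigenvalues solve det(λI - A) = 0.
Characteristic polynomial: λ^2 + 2.6*λ + 10.1 = 0.
Roots: -1.3 + 2.9j, -1.3 - 2.9j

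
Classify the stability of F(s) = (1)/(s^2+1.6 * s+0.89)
Denominator: s^2 + 1.6*s + 0.89. Poles: -0.8 + 0.5j, -0.8 - 0.5j. Stable (all poles in LHP)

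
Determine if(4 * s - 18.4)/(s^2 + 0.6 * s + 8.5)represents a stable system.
Denominator: s^2 + 0.6*s + 8.5. Poles: -0.3 + 2.9j, -0.3 - 2.9j. All Re(p)<0: Yes (stable)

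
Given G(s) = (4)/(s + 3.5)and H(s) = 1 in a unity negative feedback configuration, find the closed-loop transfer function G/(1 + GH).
Closed-loop T = G/(1+GH).
Numerator: G_num * H_den = 4.
Denominator: G_den * H_den + G_num * H_num = (s + 3.5) + (4) = s + 7.5.
T(s) = (4)/(s + 7.5)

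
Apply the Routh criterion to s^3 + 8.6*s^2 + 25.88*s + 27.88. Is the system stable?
Routh array:
s^3: [1, 25.88]; s^2: [8.6, 27.88]; s^1: [22.6381]; s^0: [27.88]
First column: [1, 8.6, 22.6381, 27.88]. Sign changes = 0.
Yes, stable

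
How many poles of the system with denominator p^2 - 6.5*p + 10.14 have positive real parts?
p^2 - 6.5*p + 10.14 = (p - 3.9)(p - 2.6). Poles: 2.6, 3.9. RHP poles (Re>0): 2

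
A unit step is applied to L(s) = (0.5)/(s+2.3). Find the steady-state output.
FVT: lim_{t→∞} y(t) = lim_{s→0} s*Y(s) where Y(s) = L(s)/s.
= lim_{s→0} L(s) = L(0) = num(0)/den(0) = 0.5/2.3 = 0.2174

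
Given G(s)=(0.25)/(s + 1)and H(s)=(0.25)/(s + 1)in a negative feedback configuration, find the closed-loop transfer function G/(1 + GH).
Closed-loop T = G/(1+GH).
Numerator: G_num * H_den = 0.25*s + 0.25.
Denominator: G_den * H_den + G_num * H_num = (s^2 + 2*s + 1) + (0.0625) = s^2 + 2*s + 1.0625.
T(s) = (0.25*s + 0.25)/(s^2 + 2*s + 1.0625)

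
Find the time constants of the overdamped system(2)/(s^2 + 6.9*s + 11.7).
Overdamped: real poles at -3, -3.9. τ = -1/pole → τ₁ = 0.3333, τ₂ = 0.2564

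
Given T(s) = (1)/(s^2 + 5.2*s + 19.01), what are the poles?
Set denominator = 0: s^2 + 5.2*s + 19.01 = 0 → Poles: -2.6 + 3.5j, -2.6 - 3.5j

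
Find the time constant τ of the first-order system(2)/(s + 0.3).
First-order system: τ = -1/pole. Pole = -0.3. τ = -1/(-0.3) = 3.333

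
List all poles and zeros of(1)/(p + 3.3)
Set denominator = 0: p + 3.3 = 0 → Poles: -3.3
Numerator is a nonzero constant (1) → Zeros: none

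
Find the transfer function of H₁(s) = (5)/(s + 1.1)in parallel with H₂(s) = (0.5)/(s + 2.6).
Parallel: H = H₁ + H₂ = (n₁·d₂ + n₂·d₁)/(d₁·d₂).
n₁·d₂ = 5*s + 13. n₂·d₁ = 0.5*s + 0.55. Sum = 5.5*s + 13.55. d₁·d₂ = s^2 + 3.7*s + 2.86.
H(s) = (5.5*s + 13.55)/(s^2 + 3.7*s + 2.86)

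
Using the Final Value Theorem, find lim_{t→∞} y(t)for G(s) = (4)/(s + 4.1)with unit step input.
FVT: lim_{t→∞} y(t) = lim_{s→0} s*Y(s) where Y(s) = G(s)/s.
= lim_{s→0} G(s) = G(0) = num(0)/den(0) = 4/4.1 = 0.9756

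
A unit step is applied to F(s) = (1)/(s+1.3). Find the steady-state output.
FVT: lim_{t→∞} y(t) = lim_{s→0} s*Y(s) where Y(s) = F(s)/s.
= lim_{s→0} F(s) = F(0) = num(0)/den(0) = 1/1.3 = 0.7692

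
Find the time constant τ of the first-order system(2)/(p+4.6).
First-order system: τ = -1/pole. Pole = -4.6. τ = -1/(-4.6) = 0.2174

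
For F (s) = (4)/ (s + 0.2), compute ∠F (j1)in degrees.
Substitute s = j*1: F(j1) = 0.769231 - 3.84615j.
∠F(j1) = atan2(Im, Re) = atan2(-3.84615, 0.769231) = -78.69°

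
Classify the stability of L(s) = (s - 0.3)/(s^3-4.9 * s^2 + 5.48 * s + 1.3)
Denominator: s^3 - 4.9*s^2 + 5.48*s + 1.3 = (s - 2.6)(s + 0.2)(s - 2.5). Poles: -0.2, 2.5, 2.6. Unstable (2 pole(s) in RHP)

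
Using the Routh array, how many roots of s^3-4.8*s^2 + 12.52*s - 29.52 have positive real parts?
Routh array:
s^3: [1, 12.52]; s^2: [-4.8, -29.52]; s^1: [6.37]; s^0: [-29.52]
First column: [1, -4.8, 6.37, -29.52]. Sign changes = RHP roots = 3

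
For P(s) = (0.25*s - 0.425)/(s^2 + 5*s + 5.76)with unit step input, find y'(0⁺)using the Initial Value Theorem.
IVT: y'(0⁺) = lim_{s→∞} s²·Y(s) = lim_{s→∞} s·P(s).
deg(num) = 1, deg(den) = 2, relative degree = 1, so s·P(s) → (leading num)/(leading den) = 0.25/1 = 0.25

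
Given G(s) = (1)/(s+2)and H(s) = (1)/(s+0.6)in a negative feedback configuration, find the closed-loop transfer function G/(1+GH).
Closed-loop T = G/(1+GH).
Numerator: G_num * H_den = s + 0.6.
Denominator: G_den * H_den + G_num * H_num = (s^2 + 2.6*s + 1.2) + (1) = s^2 + 2.6*s + 2.2.
T(s) = (s + 0.6)/(s^2 + 2.6*s + 2.2)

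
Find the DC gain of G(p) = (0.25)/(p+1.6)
DC gain = G(0) = num(0)/den(0) = 0.25/1.6 = 0.1562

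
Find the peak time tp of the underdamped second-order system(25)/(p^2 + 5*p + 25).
Standard form: ωn²/(p²+2ζωn·p+ωn²) → ωn = 5, ζ = 0.5.
ωd = ωn·√(1-ζ²) = 5·√(1-0.5²) = 4.33.
tp = π/ωd = π/4.33 = 0.7255 s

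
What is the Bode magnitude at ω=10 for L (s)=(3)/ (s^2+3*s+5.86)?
Substitute s = j*10: L(j10) = -0.0289295 - 0.0092191j.
|L(j10)| = sqrt(Re² + Im²) = 0.03036.
20*log₁₀(0.03036) = -30.35 dB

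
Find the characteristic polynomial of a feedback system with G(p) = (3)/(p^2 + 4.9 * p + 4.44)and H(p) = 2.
Characteristic poly = G_den * H_den + G_num * H_num = (p^2 + 4.9*p + 4.44) + (6) = p^2 + 4.9*p + 10.44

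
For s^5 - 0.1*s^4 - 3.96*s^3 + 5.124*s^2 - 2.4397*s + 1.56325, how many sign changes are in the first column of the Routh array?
Routh array:
s^5: [1, -3.96, -2.4397]; s^4: [-0.1, 5.124, 1.56325]; s^3: [47.28, 13.1928]; s^2: [5.1519, 1.56325]; s^1: [-1.15344]; s^0: [1.56325]
First column: [1, -0.1, 47.28, 5.1519, -1.15344, 1.56325]. Sign changes = 4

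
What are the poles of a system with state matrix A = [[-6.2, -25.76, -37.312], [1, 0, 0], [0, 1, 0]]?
Eigenvalues solve det(λI - A) = 0.
Characteristic polynomial: λ^3 + 6.2*λ^2 + 25.76*λ + 37.312 = 0.
Factor: (λ + 2.2)(λ^2 + 4*λ + 16.96) = 0.
Roots: -2 + 3.6j, -2 - 3.6j, -2.2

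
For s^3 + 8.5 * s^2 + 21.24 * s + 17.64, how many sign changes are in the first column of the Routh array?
Routh array:
s^3: [1, 21.24]; s^2: [8.5, 17.64]; s^1: [19.1647]; s^0: [17.64]
First column: [1, 8.5, 19.1647, 17.64]. Sign changes = 0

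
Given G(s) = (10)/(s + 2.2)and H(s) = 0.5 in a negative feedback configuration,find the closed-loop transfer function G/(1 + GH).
Closed-loop T = G/(1+GH).
Numerator: G_num * H_den = 10.
Denominator: G_den * H_den + G_num * H_num = (s + 2.2) + (5) = s + 7.2.
T(s) = (10)/(s + 7.2)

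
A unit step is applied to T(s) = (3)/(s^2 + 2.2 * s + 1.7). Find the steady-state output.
FVT: lim_{t→∞} y(t) = lim_{s→0} s*Y(s) where Y(s) = T(s)/s.
= lim_{s→0} T(s) = T(0) = num(0)/den(0) = 3/1.7 = 1.765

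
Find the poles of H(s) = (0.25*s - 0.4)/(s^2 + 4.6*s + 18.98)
Set denominator = 0: s^2 + 4.6*s + 18.98 = 0 → Poles: -2.3 + 3.7j, -2.3 - 3.7j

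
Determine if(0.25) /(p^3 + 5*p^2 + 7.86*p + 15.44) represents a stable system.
Denominator: p^3 + 5*p^2 + 7.86*p + 15.44 = (p + 4)(p^2 + p + 3.86). Poles: -0.5 + 1.9j, -0.5 - 1.9j, -4. All Re(p)<0: Yes (stable)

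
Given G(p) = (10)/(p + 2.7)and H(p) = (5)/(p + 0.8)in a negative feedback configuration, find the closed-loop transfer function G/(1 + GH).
Closed-loop T = G/(1+GH).
Numerator: G_num * H_den = 10*p + 8.
Denominator: G_den * H_den + G_num * H_num = (p^2 + 3.5*p + 2.16) + (50) = p^2 + 3.5*p + 52.16.
T(p) = (10*p + 8)/(p^2 + 3.5*p + 52.16)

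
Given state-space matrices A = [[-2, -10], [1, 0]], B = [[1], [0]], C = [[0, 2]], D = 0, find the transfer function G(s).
G(s) = C(sI - A)⁻¹B + D.
Characteristic polynomial det(sI - A) = s^2 + 2*s + 10.
Numerator from C·adj(sI-A)·B + D·det(sI-A) = 2.
G(s) = (2)/(s^2 + 2*s + 10)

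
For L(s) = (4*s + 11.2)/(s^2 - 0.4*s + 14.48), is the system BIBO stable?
Denominator: s^2 - 0.4*s + 14.48. Poles: 0.2 + 3.8j, 0.2 - 3.8j. All Re(p)<0: No (unstable)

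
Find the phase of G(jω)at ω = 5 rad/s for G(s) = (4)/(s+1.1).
Substitute s = j*5: G(j5) = 0.167875 - 0.763068j.
∠G(j5) = atan2(Im, Re) = atan2(-0.763068, 0.167875) = -77.59°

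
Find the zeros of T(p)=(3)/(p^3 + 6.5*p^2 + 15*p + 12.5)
Numerator is a nonzero constant (3) → Zeros: none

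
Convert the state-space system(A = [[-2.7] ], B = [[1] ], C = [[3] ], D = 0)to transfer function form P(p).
P(p) = C(pI - A)⁻¹B + D.
Characteristic polynomial det(pI - A) = p + 2.7.
Numerator from C·adj(pI-A)·B + D·det(pI-A) = 3.
P(p) = (3)/(p + 2.7)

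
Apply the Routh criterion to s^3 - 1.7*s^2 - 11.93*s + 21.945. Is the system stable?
Routh array:
s^3: [1, -11.93]; s^2: [-1.7, 21.945]; s^1: [0.978824]; s^0: [21.945]
First column: [1, -1.7, 0.978824, 21.945]. Sign changes = 2.
No, unstable (2 RHP root(s))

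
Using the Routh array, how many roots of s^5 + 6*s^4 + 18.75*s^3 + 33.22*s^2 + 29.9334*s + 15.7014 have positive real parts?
Routh array:
s^5: [1, 18.75, 29.9334]; s^4: [6, 33.22, 15.7014]; s^3: [13.2133, 27.3165]; s^2: [20.8159, 15.7014]; s^1: [17.3497]; s^0: [15.7014]
First column: [1, 6, 13.2133, 20.8159, 17.3497, 15.7014]. Sign changes = RHP roots = 0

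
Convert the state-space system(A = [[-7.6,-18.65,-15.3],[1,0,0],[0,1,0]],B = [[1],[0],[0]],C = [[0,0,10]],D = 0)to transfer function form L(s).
L(s) = C(sI - A)⁻¹B + D.
Characteristic polynomial det(sI - A) = s^3 + 7.6*s^2 + 18.65*s + 15.3.
Numerator from C·adj(sI-A)·B + D·det(sI-A) = 10.
L(s) = (10)/(s^3 + 7.6*s^2 + 18.65*s + 15.3)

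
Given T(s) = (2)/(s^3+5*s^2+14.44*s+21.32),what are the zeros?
Numerator is a nonzero constant (2) → Zeros: none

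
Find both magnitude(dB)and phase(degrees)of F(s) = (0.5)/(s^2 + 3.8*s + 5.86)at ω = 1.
Substitute s = j*1: F(j1) = 0.0638472 - 0.0499217j.
|F| = 20*log₁₀(sqrt(Re²+Im²)) = -21.83 dB.
∠F = atan2(Im, Re) = -38.02°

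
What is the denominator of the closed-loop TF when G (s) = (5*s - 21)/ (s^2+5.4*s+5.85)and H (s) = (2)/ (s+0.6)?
Characteristic poly = G_den * H_den + G_num * H_num = (s^3 + 6*s^2 + 9.09*s + 3.51) + (10*s - 42) = s^3 + 6*s^2 + 19.09*s - 38.49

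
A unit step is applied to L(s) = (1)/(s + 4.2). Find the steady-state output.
FVT: lim_{t→∞} y(t) = lim_{s→0} s*Y(s) where Y(s) = L(s)/s.
= lim_{s→0} L(s) = L(0) = num(0)/den(0) = 1/4.2 = 0.2381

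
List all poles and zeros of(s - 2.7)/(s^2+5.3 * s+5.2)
Set denominator = 0: s^2 + 5.3*s + 5.2 = (s + 4)(s + 1.3) = 0 → Poles: -1.3, -4
Set numerator = 0: s - 2.7 = 0 → Zeros: 2.7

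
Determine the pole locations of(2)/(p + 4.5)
Set denominator = 0: p + 4.5 = 0 → Poles: -4.5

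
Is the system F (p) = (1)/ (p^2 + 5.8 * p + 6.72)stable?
Denominator: p^2 + 5.8*p + 6.72 = (p + 1.6)(p + 4.2). Poles: -1.6, -4.2. All Re(p)<0: Yes (stable)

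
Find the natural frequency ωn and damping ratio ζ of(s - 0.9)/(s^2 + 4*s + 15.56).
Underdamped: complex pole -2 + 3.4j. ωn = |pole| = 3.945, ζ = -Re(pole)/ωn = 0.507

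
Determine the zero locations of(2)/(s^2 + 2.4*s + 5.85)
Numerator is a nonzero constant (2) → Zeros: none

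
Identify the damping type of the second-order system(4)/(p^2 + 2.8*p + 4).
Standard form: ωn²/(p²+2ζωn·p+ωn²) gives ωn=2, ζ=0.7.
Underdamped (ζ = 0.7 < 1)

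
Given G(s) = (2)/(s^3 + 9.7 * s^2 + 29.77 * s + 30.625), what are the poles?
Set denominator = 0: s^3 + 9.7*s^2 + 29.77*s + 30.625 = (s + 4.9)(s^2 + 4.8*s + 6.25) = 0 → Poles: -2.4 + 0.7j, -2.4 - 0.7j, -4.9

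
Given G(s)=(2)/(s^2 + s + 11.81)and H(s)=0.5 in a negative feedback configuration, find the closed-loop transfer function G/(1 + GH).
Closed-loop T = G/(1+GH).
Numerator: G_num * H_den = 2.
Denominator: G_den * H_den + G_num * H_num = (s^2 + s + 11.81) + (1) = s^2 + s + 12.81.
T(s) = (2)/(s^2 + s + 12.81)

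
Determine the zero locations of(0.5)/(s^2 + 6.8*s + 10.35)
Numerator is a nonzero constant (0.5) → Zeros: none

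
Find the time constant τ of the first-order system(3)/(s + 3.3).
First-order system: τ = -1/pole. Pole = -3.3. τ = -1/(-3.3) = 0.303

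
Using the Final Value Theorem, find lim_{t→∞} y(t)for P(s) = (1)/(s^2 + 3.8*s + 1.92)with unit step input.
FVT: lim_{t→∞} y(t) = lim_{s→0} s*Y(s) where Y(s) = P(s)/s.
= lim_{s→0} P(s) = P(0) = num(0)/den(0) = 1/1.92 = 0.5208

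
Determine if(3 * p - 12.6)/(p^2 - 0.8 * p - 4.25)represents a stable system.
Denominator: p^2 - 0.8*p - 4.25 = (p - 2.5)(p + 1.7). Poles: -1.7, 2.5. All Re(p)<0: No (unstable)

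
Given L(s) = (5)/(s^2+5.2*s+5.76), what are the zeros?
Numerator is a nonzero constant (5) → Zeros: none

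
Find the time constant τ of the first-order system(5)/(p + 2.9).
First-order system: τ = -1/pole. Pole = -2.9. τ = -1/(-2.9) = 0.3448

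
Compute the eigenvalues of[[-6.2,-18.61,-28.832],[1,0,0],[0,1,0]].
Eigenvalues solve det(λI - A) = 0.
Characteristic polynomial: λ^3 + 6.2*λ^2 + 18.61*λ + 28.832 = 0.
Factor: (λ + 3.2)(λ^2 + 3*λ + 9.01) = 0.
Roots: -1.5 + 2.6j, -1.5 - 2.6j, -3.2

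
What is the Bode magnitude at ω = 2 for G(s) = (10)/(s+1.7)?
Substitute s = j*2: G(j2) = 2.46734 - 2.90276j.
|G(j2)| = sqrt(Re² + Im²) = 3.81.
20*log₁₀(3.81) = 11.62 dB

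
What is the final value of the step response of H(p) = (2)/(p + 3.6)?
FVT: lim_{t→∞} y(t) = lim_{p→0} p*Y(p) where Y(p) = H(p)/p.
= lim_{p→0} H(p) = H(0) = num(0)/den(0) = 2/3.6 = 0.5556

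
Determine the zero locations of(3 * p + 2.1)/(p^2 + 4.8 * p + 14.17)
Set numerator = 0: 3*p + 2.1 = 0 → Zeros: -0.7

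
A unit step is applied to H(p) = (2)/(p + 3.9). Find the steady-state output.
FVT: lim_{t→∞} y(t) = lim_{p→0} p*Y(p) where Y(p) = H(p)/p.
= lim_{p→0} H(p) = H(0) = num(0)/den(0) = 2/3.9 = 0.5128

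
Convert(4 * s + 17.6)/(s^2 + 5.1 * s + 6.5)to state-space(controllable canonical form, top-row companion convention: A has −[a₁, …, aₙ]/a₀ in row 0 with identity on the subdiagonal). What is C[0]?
Reachable canonical form: C = numerator coefficients (right-aligned, zero-padded to length n).
num = 4*s + 17.6, C = [[4, 17.6]].
C[0] = 4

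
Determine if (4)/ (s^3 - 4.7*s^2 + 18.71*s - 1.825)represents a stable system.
Denominator: s^3 - 4.7*s^2 + 18.71*s - 1.825 = (s - 0.1)(s^2 - 4.6*s + 18.25). Poles: 0.1, 2.3 + 3.6j, 2.3 - 3.6j. All Re(p)<0: No (unstable)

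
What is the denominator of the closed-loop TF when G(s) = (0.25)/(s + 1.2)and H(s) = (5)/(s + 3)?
Characteristic poly = G_den * H_den + G_num * H_num = (s^2 + 4.2*s + 3.6) + (1.25) = s^2 + 4.2*s + 4.85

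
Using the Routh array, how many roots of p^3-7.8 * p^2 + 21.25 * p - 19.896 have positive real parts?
Routh array:
p^3: [1, 21.25]; p^2: [-7.8, -19.896]; p^1: [18.6992]; p^0: [-19.896]
First column: [1, -7.8, 18.6992, -19.896]. Sign changes = RHP roots = 3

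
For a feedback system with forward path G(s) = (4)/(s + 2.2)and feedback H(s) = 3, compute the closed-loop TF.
Closed-loop T = G/(1+GH).
Numerator: G_num * H_den = 4.
Denominator: G_den * H_den + G_num * H_num = (s + 2.2) + (12) = s + 14.2.
T(s) = (4)/(s + 14.2)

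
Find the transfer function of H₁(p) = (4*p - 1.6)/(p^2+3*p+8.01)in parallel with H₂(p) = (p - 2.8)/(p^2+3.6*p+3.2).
Parallel: H = H₁ + H₂ = (n₁·d₂ + n₂·d₁)/(d₁·d₂).
n₁·d₂ = 4*p^3 + 12.8*p^2 + 7.04*p - 5.12. n₂·d₁ = p^3 + 0.2*p^2 - 0.39*p - 22.428. Sum = 5*p^3 + 13*p^2 + 6.65*p - 27.548. d₁·d₂ = p^4 + 6.6*p^3 + 22.01*p^2 + 38.436*p + 25.632.
H(p) = (5*p^3 + 13*p^2 + 6.65*p - 27.548)/(p^4 + 6.6*p^3 + 22.01*p^2 + 38.436*p + 25.632)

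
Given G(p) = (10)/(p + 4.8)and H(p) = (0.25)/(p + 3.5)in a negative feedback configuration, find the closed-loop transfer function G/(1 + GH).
Closed-loop T = G/(1+GH).
Numerator: G_num * H_den = 10*p + 35.
Denominator: G_den * H_den + G_num * H_num = (p^2 + 8.3*p + 16.8) + (2.5) = p^2 + 8.3*p + 19.3.
T(p) = (10*p + 35)/(p^2 + 8.3*p + 19.3)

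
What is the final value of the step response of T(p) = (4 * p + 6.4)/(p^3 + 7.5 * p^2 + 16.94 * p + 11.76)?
FVT: lim_{t→∞} y(t) = lim_{p→0} p*Y(p) where Y(p) = T(p)/p.
= lim_{p→0} T(p) = T(0) = num(0)/den(0) = 6.4/11.76 = 0.5442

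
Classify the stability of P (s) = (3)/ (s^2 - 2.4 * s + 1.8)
Denominator: s^2 - 2.4*s + 1.8. Poles: 1.2 + 0.6j, 1.2 - 0.6j. Unstable (2 pole(s) in RHP)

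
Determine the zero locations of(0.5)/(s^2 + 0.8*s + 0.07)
Numerator is a nonzero constant (0.5) → Zeros: none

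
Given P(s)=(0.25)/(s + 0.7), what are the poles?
Set denominator = 0: s + 0.7 = 0 → Poles: -0.7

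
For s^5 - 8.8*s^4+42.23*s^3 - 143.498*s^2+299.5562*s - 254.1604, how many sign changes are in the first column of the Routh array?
Routh array:
s^5: [1, 42.23, 299.5562]; s^4: [-8.8, -143.498, -254.1604]; s^3: [25.9234, 270.674]; s^2: [-51.6145, -254.1604]; s^1: [143.022]; s^0: [-254.1604]
First column: [1, -8.8, 25.9234, -51.6145, 143.022, -254.1604]. Sign changes = 5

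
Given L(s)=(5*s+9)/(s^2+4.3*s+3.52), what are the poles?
Set denominator = 0: s^2 + 4.3*s + 3.52 = (s + 1.1)(s + 3.2) = 0 → Poles: -1.1, -3.2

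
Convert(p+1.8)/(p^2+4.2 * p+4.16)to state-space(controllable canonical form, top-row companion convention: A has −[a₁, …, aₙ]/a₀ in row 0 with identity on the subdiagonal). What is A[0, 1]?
Reachable canonical form for den = p^2 + 4.2*p + 4.16: top row of A = -[a₁,a₂,...,aₙ]/a₀, ones on the subdiagonal, zeros elsewhere.
A = [[-4.2, -4.16], [1, 0]].
A[0,1] = -4.16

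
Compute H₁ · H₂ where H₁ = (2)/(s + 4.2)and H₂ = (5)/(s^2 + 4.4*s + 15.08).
Series: H = H₁ · H₂ = (n₁·n₂)/(d₁·d₂).
Num: n₁·n₂ = 10. Den: d₁·d₂ = s^3 + 8.6*s^2 + 33.56*s + 63.336.
H(s) = (10)/(s^3 + 8.6*s^2 + 33.56*s + 63.336)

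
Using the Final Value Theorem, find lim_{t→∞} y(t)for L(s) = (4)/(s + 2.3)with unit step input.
FVT: lim_{t→∞} y(t) = lim_{s→0} s*Y(s) where Y(s) = L(s)/s.
= lim_{s→0} L(s) = L(0) = num(0)/den(0) = 4/2.3 = 1.739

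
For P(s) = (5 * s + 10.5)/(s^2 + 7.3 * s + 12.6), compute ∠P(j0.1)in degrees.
Substitute s = j*0.1: P(j0.1) = 0.833496 - 0.00861413j.
∠P(j0.1) = atan2(Im, Re) = atan2(-0.00861413, 0.833496) = -0.59°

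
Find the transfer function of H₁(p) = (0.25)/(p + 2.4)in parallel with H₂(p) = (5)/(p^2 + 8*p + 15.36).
Parallel: H = H₁ + H₂ = (n₁·d₂ + n₂·d₁)/(d₁·d₂).
n₁·d₂ = 0.25*p^2 + 2*p + 3.84. n₂·d₁ = 5*p + 12. Sum = 0.25*p^2 + 7*p + 15.84. d₁·d₂ = p^3 + 10.4*p^2 + 34.56*p + 36.864.
H(p) = (0.25*p^2 + 7*p + 15.84)/(p^3 + 10.4*p^2 + 34.56*p + 36.864)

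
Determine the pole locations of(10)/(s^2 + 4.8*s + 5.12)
Set denominator = 0: s^2 + 4.8*s + 5.12 = (s + 3.2)(s + 1.6) = 0 → Poles: -1.6, -3.2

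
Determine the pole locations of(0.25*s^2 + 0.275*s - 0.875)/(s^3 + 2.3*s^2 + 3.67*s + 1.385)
Set denominator = 0: s^3 + 2.3*s^2 + 3.67*s + 1.385 = (s + 0.5)(s^2 + 1.8*s + 2.77) = 0 → Poles: -0.5, -0.9 + 1.4j, -0.9 - 1.4j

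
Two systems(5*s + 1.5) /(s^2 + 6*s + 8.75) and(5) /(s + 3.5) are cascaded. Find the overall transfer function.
Series: H = H₁ · H₂ = (n₁·n₂)/(d₁·d₂).
Num: n₁·n₂ = 25*s + 7.5. Den: d₁·d₂ = s^3 + 9.5*s^2 + 29.75*s + 30.625.
H(s) = (25*s + 7.5)/(s^3 + 9.5*s^2 + 29.75*s + 30.625)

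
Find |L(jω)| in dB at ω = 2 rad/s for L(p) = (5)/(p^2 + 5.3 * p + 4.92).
Substitute p = j*2: L(j2) = 0.0406337 - 0.468171j.
|L(j2)| = sqrt(Re² + Im²) = 0.4699.
20*log₁₀(0.4699) = -6.56 dB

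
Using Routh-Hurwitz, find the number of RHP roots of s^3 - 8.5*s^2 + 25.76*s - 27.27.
Routh array:
s^3: [1, 25.76]; s^2: [-8.5, -27.27]; s^1: [22.5518]; s^0: [-27.27]
First column: [1, -8.5, 22.5518, -27.27]. Sign changes = RHP roots = 3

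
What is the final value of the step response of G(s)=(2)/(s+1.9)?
FVT: lim_{t→∞} y(t) = lim_{s→0} s*Y(s) where Y(s) = G(s)/s.
= lim_{s→0} G(s) = G(0) = num(0)/den(0) = 2/1.9 = 1.053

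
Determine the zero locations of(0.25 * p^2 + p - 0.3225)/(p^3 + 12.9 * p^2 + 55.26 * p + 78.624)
Set numerator = 0: 0.25*p^2 + p - 0.3225 = 0.25*(p - 0.3)(p + 4.3) = 0 → Zeros: -4.3, 0.3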